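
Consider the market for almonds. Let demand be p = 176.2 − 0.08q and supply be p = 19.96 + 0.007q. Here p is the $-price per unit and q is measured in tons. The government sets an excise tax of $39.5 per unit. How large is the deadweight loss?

Competitive equilibrium: 176.2 − 0.08q = 19.96 + 0.007q → q* = 1795.8621, p* = 32.531.
With the tax, the buyer price exceeds the seller price by 39.5: (176.2 − 0.08q) − (19.96 + 0.007q) = 39.5 → q' = 1341.8391.
Δq = 1795.8621 − 1341.8391 = 454.023; the wedge equals the tax, 39.5.
Welfare loss = ½ × 454.023 × 39.5 = $8966.95.

$8966.95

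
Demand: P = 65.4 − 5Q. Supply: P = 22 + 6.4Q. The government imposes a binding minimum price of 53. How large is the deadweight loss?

10.04

Competitive equilibrium: 65.4 − 5Q = 22 + 6.4Q → Q* = 3.807, P* = 46.3649.
At the floor P = 53, quantity demanded = (65.4 − 53)/5 = 2.48.
Sellers' marginal cost at Q' = 2.48: 22 + 6.4·2.48 = 37.872.
ΔQ = 3.807 − 2.48 = 1.327; wedge = 53 − 37.872 = 15.128.
DWL = ½ × 1.327 × 15.128 = 10.04.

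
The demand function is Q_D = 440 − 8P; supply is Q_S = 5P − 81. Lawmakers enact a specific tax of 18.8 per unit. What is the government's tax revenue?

1156.92

In inverse form: demand P = 55 − 0.125Q, supply P = 16.2 + 0.2Q.
Competitive equilibrium: 55 − 0.125Q = 16.2 + 0.2Q → Q* = 119.3846, P* = 40.0769.
With the tax, the buyer price exceeds the seller price by 18.8: (55 − 0.125Q) − (16.2 + 0.2Q) = 18.8 → Q' = 61.5385.
Tax revenue = 18.8 × 61.5385 = 1156.92.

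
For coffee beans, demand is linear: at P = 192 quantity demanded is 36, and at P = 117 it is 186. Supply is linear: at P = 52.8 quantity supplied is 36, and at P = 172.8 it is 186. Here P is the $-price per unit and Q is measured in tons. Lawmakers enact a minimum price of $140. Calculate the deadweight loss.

Demand slope = (117 − 192)/(186 − 36) = −0.5, so P = 210 − 0.5Q.
Supply slope = (172.8 − 52.8)/(186 − 36) = 0.8, so P = 24 + 0.8Q.
Competitive equilibrium: 210 − 0.5Q = 24 + 0.8Q → Q* = 143.0769, P* = 138.4615.
At the floor P = 140, quantity demanded = (210 − 140)/0.5 = 140.
Sellers' marginal cost at Q' = 140: 24 + 0.8·140 = 136.
ΔQ = 143.0769 − 140 = 3.0769; wedge = 140 − 136 = 4.
Welfare loss = ½ × 3.0769 × 4 = $6.15.

$6.15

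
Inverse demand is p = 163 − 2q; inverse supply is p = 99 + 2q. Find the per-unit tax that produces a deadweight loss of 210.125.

41

Competitive equilibrium: 163 − 2q = 99 + 2q → q* = 16, p* = 131.
A tax t gives Δq = t/4 and wedge t, so DWL = t²/8.
t²/8 = 210.125 → t² = 1681 → t = 41.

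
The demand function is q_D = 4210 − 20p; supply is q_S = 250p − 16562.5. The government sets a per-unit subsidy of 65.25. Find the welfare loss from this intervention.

39421.875

In inverse form: demand p = 210.5 − 0.05q, supply p = 66.25 + 0.004q.
Competitive equilibrium: 210.5 − 0.05q = 66.25 + 0.004q → q* = 2671.2963, p* = 76.93519.
The subsidy lowers effective supply by 65.25: p = 1 + 0.004q.
New quantity: 210.5 − 0.05q = 1 + 0.004q → q' = 3879.62963.
Overproduction Δq = 3879.62963 − 2671.2963 = 1208.33333; wedge = subsidy = 65.25.
The triangle = ½ × 1208.33333 × 65.25 = 39421.875.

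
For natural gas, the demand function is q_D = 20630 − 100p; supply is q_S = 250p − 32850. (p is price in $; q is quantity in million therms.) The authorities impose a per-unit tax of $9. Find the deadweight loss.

In inverse form: demand p = 206.3 − 0.01q, supply p = 131.4 + 0.004q.
Competitive equilibrium: 206.3 − 0.01q = 131.4 + 0.004q → q* = 5350, p* = 152.8.
With the tax, the buyer price exceeds the seller price by 9: (206.3 − 0.01q) − (131.4 + 0.004q) = 9 → q' = 4707.1429.
Δq = 5350 − 4707.1429 = 642.8571; the wedge equals the tax, 9.
Welfare loss = ½ × 642.8571 × 9 = $2892.86 million.

$2892.86 million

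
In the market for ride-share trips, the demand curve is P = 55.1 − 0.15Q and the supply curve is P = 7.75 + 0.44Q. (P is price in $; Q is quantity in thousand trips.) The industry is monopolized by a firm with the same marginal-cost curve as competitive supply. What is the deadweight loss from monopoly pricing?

$78.07 thousand

Competitive equilibrium: 55.1 − 0.15Q = 7.75 + 0.44Q → Q* = 80.2542, P* = 43.0619.
Marginal revenue: MR = 55.1 − 0.3Q. Set MR = MC: 55.1 − 0.3Q = 7.75 + 0.44Q → Q_m = 63.9865.
Price P_m = 55.1 − 0.15·63.9865 = 45.502; MC(Q_m) = 7.75 + 0.44·63.9865 = 35.9041.
Competitive Q* = 80.2542, so ΔQ = 16.2677; wedge = 45.502 − 35.9041 = 9.5979.
DWL = ½ × 16.2677 × 9.5979 = $78.07 thousand.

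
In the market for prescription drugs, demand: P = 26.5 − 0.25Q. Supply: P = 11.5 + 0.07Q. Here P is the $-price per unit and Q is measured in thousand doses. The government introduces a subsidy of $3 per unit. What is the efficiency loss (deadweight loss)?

$14.06 thousand

Competitive equilibrium: 26.5 − 0.25Q = 11.5 + 0.07Q → Q* = 46.875, P* = 14.7813.
The subsidy lowers effective supply by 3: P = 8.5 + 0.07Q.
New quantity: 26.5 − 0.25Q = 8.5 + 0.07Q → Q' = 56.25.
Overproduction ΔQ = 56.25 − 46.875 = 9.375; wedge = subsidy = 3.
DWL = ½ × 9.375 × 3 = $14.06 thousand.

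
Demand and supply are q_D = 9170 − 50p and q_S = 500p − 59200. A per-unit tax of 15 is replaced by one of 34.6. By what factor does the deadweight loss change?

In inverse form: demand p = 183.4 − 0.02q, supply p = 118.4 + 0.002q.
Competitive equilibrium: 183.4 − 0.02q = 118.4 + 0.002q → q* = 2954.5455, p* = 124.3091.
For a per-unit tax t: Δq = t/0.022, so DWL = ½·t·(t/0.022) = t²/0.044.
At t = 15: DWL = 5113.636. At t = 34.6: DWL = 27208.182.
Ratio = (34.6/15)² = 5.321.

5.321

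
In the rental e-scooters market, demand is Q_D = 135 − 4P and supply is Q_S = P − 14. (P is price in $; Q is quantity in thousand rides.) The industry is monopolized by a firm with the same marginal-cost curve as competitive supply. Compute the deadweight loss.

In inverse form: demand P = 33.75 − 0.25Q, supply P = 14 + Q.
Competitive equilibrium: 33.75 − 0.25Q = 14 + Q → Q* = 15.8, P* = 29.8.
Marginal revenue: MR = 33.75 − 0.5Q. Set MR = MC: 33.75 − 0.5Q = 14 + Q → Q_m = 13.1667.
Price P_m = 33.75 − 0.25·13.1667 = 30.4583; MC(Q_m) = 14 + 1·13.1667 = 27.1667.
Competitive Q* = 15.8, so ΔQ = 2.6333; wedge = 30.4583 − 27.1667 = 3.2916.
Welfare loss = ½ × 2.6333 × 3.2916 = $4.33 thousand.

$4.33 thousand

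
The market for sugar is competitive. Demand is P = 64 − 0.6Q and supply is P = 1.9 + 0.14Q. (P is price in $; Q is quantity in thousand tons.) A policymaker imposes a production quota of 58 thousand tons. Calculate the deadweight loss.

Competitive equilibrium: 64 − 0.6Q = 1.9 + 0.14Q → Q* = 83.9189, P* = 13.6486.
At Q = 58: demand price = 64 − 0.6·58 = 29.2; supply price = 1.9 + 0.14·58 = 10.02.
ΔQ = 83.9189 − 58 = 25.9189; wedge = 29.2 − 10.02 = 19.18.
DWL = ½ × 25.9189 × 19.18 = $248.56 thousand.

$248.56 thousand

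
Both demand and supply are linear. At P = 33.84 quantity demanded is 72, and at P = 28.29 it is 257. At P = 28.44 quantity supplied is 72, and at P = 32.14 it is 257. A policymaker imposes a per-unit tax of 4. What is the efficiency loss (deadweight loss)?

Demand slope = (28.29 − 33.84)/(257 − 72) = −0.03, so P = 36 − 0.03Q.
Supply slope = (32.14 − 28.44)/(257 − 72) = 0.02, so P = 27 + 0.02Q.
Competitive equilibrium: 36 − 0.03Q = 27 + 0.02Q → Q* = 180, P* = 30.6.
With the tax, the buyer price exceeds the seller price by 4: (36 − 0.03Q) − (27 + 0.02Q) = 4 → Q' = 100.
ΔQ = 180 − 100 = 80; the wedge equals the tax, 4.
The triangle = ½ × 80 × 4 = 160.

160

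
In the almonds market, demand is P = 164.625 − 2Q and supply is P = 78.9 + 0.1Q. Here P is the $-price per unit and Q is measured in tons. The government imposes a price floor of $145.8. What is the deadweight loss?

Competitive equilibrium: 164.625 − 2Q = 78.9 + 0.1Q → Q* = 40.8214, P* = 82.9821.
At the floor P = 145.8, quantity demanded = (164.625 − 145.8)/2 = 9.4125.
Sellers' marginal cost at Q' = 9.4125: 78.9 + 0.1·9.4125 = 79.8413.
ΔQ = 40.8214 − 9.4125 = 31.4089; wedge = 145.8 − 79.8413 = 65.9587.
The triangle = ½ × 31.4089 × 65.9587 = $1035.85.

$1035.85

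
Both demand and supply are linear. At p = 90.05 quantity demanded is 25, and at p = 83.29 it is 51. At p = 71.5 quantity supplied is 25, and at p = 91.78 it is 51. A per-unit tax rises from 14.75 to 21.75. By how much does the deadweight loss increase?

122.84

Demand slope = (83.29 − 90.05)/(51 − 25) = −0.26, so p = 96.55 − 0.26q.
Supply slope = (91.78 − 71.5)/(51 − 25) = 0.78, so p = 52 + 0.78q.
Competitive equilibrium: 96.55 − 0.26q = 52 + 0.78q → q* = 42.8365, p* = 85.4125.
For a per-unit tax t: Δq = t/1.04, so DWL = ½·t·(t/1.04) = t²/2.08.
At t = 14.75: DWL = 104.597. At t = 21.75: DWL = 227.434.
Increase = 227.434 − 104.597 = 122.84.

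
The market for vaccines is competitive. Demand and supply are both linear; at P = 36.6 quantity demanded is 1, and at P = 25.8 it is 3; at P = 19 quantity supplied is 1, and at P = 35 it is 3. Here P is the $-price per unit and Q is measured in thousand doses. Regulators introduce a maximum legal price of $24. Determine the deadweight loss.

$3.18 thousand

Demand slope = (25.8 − 36.6)/(3 − 1) = −5.4, so P = 42 − 5.4Q.
Supply slope = (35 − 19)/(3 − 1) = 8, so P = 11 + 8Q.
Competitive equilibrium: 42 − 5.4Q = 11 + 8Q → Q* = 2.3134, P* = 29.5075.
At the ceiling P = 24, quantity supplied = (24 − 11)/8 = 1.625.
Willingness to pay at Q' = 1.625: 42 − 5.4·1.625 = 33.225.
ΔQ = 2.3134 − 1.625 = 0.6884; wedge = 33.225 − 24 = 9.225.
Deadweight loss = ½ × 0.6884 × 9.225 = $3.18 thousand.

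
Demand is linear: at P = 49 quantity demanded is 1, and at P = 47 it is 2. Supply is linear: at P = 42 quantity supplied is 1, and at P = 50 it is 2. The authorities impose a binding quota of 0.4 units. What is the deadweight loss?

Demand slope = (47 − 49)/(2 − 1) = −2, so P = 51 − 2Q.
Supply slope = (50 − 42)/(2 − 1) = 8, so P = 34 + 8Q.
Competitive equilibrium: 51 − 2Q = 34 + 8Q → Q* = 1.7, P* = 47.6.
At Q = 0.4: demand price = 51 − 2·0.4 = 50.2; supply price = 34 + 8·0.4 = 37.2.
ΔQ = 1.7 − 0.4 = 1.3; wedge = 50.2 − 37.2 = 13.
The triangle = ½ × 1.3 × 13 = 8.45.

8.45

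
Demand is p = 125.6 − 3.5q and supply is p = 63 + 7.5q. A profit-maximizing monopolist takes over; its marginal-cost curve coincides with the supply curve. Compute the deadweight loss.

10.38

Competitive equilibrium: 125.6 − 3.5q = 63 + 7.5q → q* = 5.6909, p* = 105.6818.
Marginal revenue: MR = 125.6 − 7q. Set MR = MC: 125.6 − 7q = 63 + 7.5q → q_m = 4.3172.
Price p_m = 125.6 − 3.5·4.3172 = 110.4898; MC(q_m) = 63 + 7.5·4.3172 = 95.379.
Competitive q* = 5.6909, so Δq = 1.3737; wedge = 110.4898 − 95.379 = 15.1108.
Deadweight loss = ½ × 1.3737 × 15.1108 = 10.38.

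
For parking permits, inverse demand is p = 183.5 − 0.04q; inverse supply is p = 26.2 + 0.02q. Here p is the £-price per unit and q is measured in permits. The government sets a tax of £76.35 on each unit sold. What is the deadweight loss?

Competitive equilibrium: 183.5 − 0.04q = 26.2 + 0.02q → q* = 2621.6667, p* = 78.6333.
With the tax, the buyer price exceeds the seller price by 76.35: (183.5 − 0.04q) − (26.2 + 0.02q) = 76.35 → q' = 1349.1667.
Δq = 2621.6667 − 1349.1667 = 1272.5; the wedge equals the tax, 76.35.
The triangle = ½ × 1272.5 × 76.35 = £48577.69.

£48577.69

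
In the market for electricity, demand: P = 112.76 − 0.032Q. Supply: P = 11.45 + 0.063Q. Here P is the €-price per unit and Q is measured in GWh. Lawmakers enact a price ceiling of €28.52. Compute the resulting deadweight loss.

€30056.59

Competitive equilibrium: 112.76 − 0.032Q = 11.45 + 0.063Q → Q* = 1066.4211, P* = 78.6345.
At the ceiling P = 28.52, quantity supplied = (28.52 − 11.45)/0.063 = 270.9524.
Willingness to pay at Q' = 270.9524: 112.76 − 0.032·270.9524 = 104.0895.
ΔQ = 1066.4211 − 270.9524 = 795.4687; wedge = 104.0895 − 28.52 = 75.5695.
Deadweight loss = ½ × 795.4687 × 75.5695 = €30056.59.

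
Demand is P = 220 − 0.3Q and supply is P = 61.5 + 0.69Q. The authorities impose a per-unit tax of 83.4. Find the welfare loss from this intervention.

3512.91

Competitive equilibrium: 220 − 0.3Q = 61.5 + 0.69Q → Q* = 160.101, P* = 171.9697.
With the tax, the buyer price exceeds the seller price by 83.4: (220 − 0.3Q) − (61.5 + 0.69Q) = 83.4 → Q' = 75.8586.
ΔQ = 160.101 − 75.8586 = 84.2424; the wedge equals the tax, 83.4.
DWL = ½ × 84.2424 × 83.4 = 3512.91.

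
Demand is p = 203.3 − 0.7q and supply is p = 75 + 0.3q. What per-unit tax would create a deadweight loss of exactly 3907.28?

Competitive equilibrium: 203.3 − 0.7q = 75 + 0.3q → q* = 128.3, p* = 113.49.
A tax t gives Δq = t/1 and wedge t, so DWL = t²/2.
t²/2 = 3907.28 → t² = 7814.56 → t = 88.4.

88.4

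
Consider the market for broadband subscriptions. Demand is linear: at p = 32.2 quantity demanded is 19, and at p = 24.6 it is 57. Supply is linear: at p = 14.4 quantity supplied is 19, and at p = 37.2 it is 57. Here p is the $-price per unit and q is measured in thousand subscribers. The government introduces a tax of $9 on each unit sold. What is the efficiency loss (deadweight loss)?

Demand slope = (24.6 − 32.2)/(57 − 19) = −0.2, so p = 36 − 0.2q.
Supply slope = (37.2 − 14.4)/(57 − 19) = 0.6, so p = 3 + 0.6q.
Competitive equilibrium: 36 − 0.2q = 3 + 0.6q → q* = 41.25, p* = 27.75.
With the tax, the buyer price exceeds the seller price by 9: (36 − 0.2q) − (3 + 0.6q) = 9 → q' = 30.
Δq = 41.25 − 30 = 11.25; the wedge equals the tax, 9.
The triangle = ½ × 11.25 × 9 = $50.625 thousand.

$50.625 thousand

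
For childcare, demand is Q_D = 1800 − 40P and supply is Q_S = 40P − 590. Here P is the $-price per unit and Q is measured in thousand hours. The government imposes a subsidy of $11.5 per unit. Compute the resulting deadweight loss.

$1322.50 thousand

In inverse form: demand P = 45 − 0.025Q, supply P = 14.75 + 0.025Q.
Competitive equilibrium: 45 − 0.025Q = 14.75 + 0.025Q → Q* = 605, P* = 29.875.
The subsidy lowers effective supply by 11.5: P = 3.25 + 0.025Q.
New quantity: 45 − 0.025Q = 3.25 + 0.025Q → Q' = 835.
Overproduction ΔQ = 835 − 605 = 230; wedge = subsidy = 11.5.
Welfare loss = ½ × 230 × 11.5 = $1322.50 thousand.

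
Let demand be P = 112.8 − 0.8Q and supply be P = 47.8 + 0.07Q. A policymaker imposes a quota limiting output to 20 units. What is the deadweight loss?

Competitive equilibrium: 112.8 − 0.8Q = 47.8 + 0.07Q → Q* = 74.7126, P* = 53.0299.
At Q = 20: demand price = 112.8 − 0.8·20 = 96.8; supply price = 47.8 + 0.07·20 = 49.2.
ΔQ = 74.7126 − 20 = 54.7126; wedge = 96.8 − 49.2 = 47.6.
The triangle = ½ × 54.7126 × 47.6 = 1302.16.

1302.16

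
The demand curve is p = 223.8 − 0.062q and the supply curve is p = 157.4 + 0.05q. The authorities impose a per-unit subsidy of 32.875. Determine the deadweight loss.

Competitive equilibrium: 223.8 − 0.062q = 157.4 + 0.05q → q* = 592.8571, p* = 187.0429.
The subsidy lowers effective supply by 32.875: p = 124.525 + 0.05q.
New quantity: 223.8 − 0.062q = 124.525 + 0.05q → q' = 886.3839.
Overproduction Δq = 886.3839 − 592.8571 = 293.5268; wedge = subsidy = 32.875.
DWL = ½ × 293.5268 × 32.875 = 4824.85.

4824.85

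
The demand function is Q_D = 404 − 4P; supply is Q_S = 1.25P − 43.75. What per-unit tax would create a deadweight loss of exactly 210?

In inverse form: demand P = 101 − 0.25Q, supply P = 35 + 0.8Q.
Competitive equilibrium: 101 − 0.25Q = 35 + 0.8Q → Q* = 62.8571, P* = 85.2857.
A tax t gives ΔQ = t/1.05 and wedge t, so DWL = t²/2.1.
t²/2.1 = 210 → t² = 441 → t = 21.

21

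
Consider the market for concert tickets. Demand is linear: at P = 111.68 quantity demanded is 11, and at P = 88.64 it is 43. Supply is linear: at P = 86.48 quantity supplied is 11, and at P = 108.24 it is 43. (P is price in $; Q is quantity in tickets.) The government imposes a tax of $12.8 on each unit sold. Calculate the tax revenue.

$254.17

Demand slope = (88.64 − 111.68)/(43 − 11) = −0.72, so P = 119.6 − 0.72Q.
Supply slope = (108.24 − 86.48)/(43 − 11) = 0.68, so P = 79 + 0.68Q.
Competitive equilibrium: 119.6 − 0.72Q = 79 + 0.68Q → Q* = 29, P* = 98.72.
With the tax, the buyer price exceeds the seller price by 12.8: (119.6 − 0.72Q) − (79 + 0.68Q) = 12.8 → Q' = 19.8571.
Tax revenue = 12.8 × 19.8571 = $254.17.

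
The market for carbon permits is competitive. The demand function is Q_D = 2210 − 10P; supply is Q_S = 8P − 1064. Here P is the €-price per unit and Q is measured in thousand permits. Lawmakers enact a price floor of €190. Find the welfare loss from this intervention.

€740.14 thousand

In inverse form: demand P = 221 − 0.1Q, supply P = 133 + 0.125Q.
Competitive equilibrium: 221 − 0.1Q = 133 + 0.125Q → Q* = 391.1111, P* = 181.8889.
At the floor P = 190, quantity demanded = (221 − 190)/0.1 = 310.
Sellers' marginal cost at Q' = 310: 133 + 0.125·310 = 171.75.
ΔQ = 391.1111 − 310 = 81.1111; wedge = 190 − 171.75 = 18.25.
DWL = ½ × 81.1111 × 18.25 = €740.14 thousand.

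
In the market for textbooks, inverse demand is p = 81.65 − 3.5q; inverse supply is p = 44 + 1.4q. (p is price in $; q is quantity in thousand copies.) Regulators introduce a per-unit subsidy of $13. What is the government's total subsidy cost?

Competitive equilibrium: 81.65 − 3.5q = 44 + 1.4q → q* = 7.6837, p* = 54.7571.
The subsidy lowers effective supply by 13: p = 31 + 1.4q.
New quantity: 81.65 − 3.5q = 31 + 1.4q → q' = 10.3367.
Total subsidy cost = 13 × 10.3367 = $134.38 thousand.

$134.38 thousand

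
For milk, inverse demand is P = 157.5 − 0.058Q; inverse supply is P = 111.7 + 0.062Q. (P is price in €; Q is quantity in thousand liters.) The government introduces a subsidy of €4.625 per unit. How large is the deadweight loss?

€89.13 thousand

Competitive equilibrium: 157.5 − 0.058Q = 111.7 + 0.062Q → Q* = 381.6667, P* = 135.3633.
The subsidy lowers effective supply by 4.625: P = 107.075 + 0.062Q.
New quantity: 157.5 − 0.058Q = 107.075 + 0.062Q → Q' = 420.2083.
Overproduction ΔQ = 420.2083 − 381.6667 = 38.5416; wedge = subsidy = 4.625.
Deadweight loss = ½ × 38.5416 × 4.625 = €89.13 thousand.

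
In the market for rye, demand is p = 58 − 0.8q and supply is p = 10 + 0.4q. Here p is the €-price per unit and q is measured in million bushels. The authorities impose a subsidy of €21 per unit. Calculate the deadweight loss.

€183.75 million

Competitive equilibrium: 58 − 0.8q = 10 + 0.4q → q* = 40, p* = 26.
The subsidy lowers effective supply by 21: p = 0.4q − 11.
New quantity: 58 − 0.8q = 0.4q − 11 → q' = 57.5.
Overproduction Δq = 57.5 − 40 = 17.5; wedge = subsidy = 21.
Welfare loss = ½ × 17.5 × 21 = €183.75 million.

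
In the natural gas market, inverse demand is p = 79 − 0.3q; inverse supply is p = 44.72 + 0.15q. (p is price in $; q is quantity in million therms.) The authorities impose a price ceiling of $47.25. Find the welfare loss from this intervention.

$791.51 million

Competitive equilibrium: 79 − 0.3q = 44.72 + 0.15q → q* = 76.1778, p* = 56.1467.
At the ceiling p = 47.25, quantity supplied = (47.25 − 44.72)/0.15 = 16.8667.
Willingness to pay at q' = 16.8667: 79 − 0.3·16.8667 = 73.94.
Δq = 76.1778 − 16.8667 = 59.3111; wedge = 73.94 − 47.25 = 26.69.
The triangle = ½ × 59.3111 × 26.69 = $791.51 million.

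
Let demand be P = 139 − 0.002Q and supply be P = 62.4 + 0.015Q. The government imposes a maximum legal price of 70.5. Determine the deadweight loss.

Competitive equilibrium: 139 − 0.002Q = 62.4 + 0.015Q → Q* = 4505.88235, P* = 129.98824.
At the ceiling P = 70.5, quantity supplied = (70.5 − 62.4)/0.015 = 540.
Willingness to pay at Q' = 540: 139 − 0.002·540 = 137.92.
ΔQ = 4505.88235 − 540 = 3965.88235; wedge = 137.92 − 70.5 = 67.42.
DWL = ½ × 3965.88235 × 67.42 = 133689.89.

133689.89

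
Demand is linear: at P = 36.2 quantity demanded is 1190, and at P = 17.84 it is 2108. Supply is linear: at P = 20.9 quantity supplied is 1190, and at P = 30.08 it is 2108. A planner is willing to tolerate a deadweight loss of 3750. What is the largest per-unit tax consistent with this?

15

Demand slope = (17.84 − 36.2)/(2108 − 1190) = −0.02, so P = 60 − 0.02Q.
Supply slope = (30.08 − 20.9)/(2108 − 1190) = 0.01, so P = 9 + 0.01Q.
Competitive equilibrium: 60 − 0.02Q = 9 + 0.01Q → Q* = 1700, P* = 26.
A tax t gives ΔQ = t/0.03 and wedge t, so DWL = t²/0.06.
t²/0.06 = 3750 → t² = 225 → t = 15.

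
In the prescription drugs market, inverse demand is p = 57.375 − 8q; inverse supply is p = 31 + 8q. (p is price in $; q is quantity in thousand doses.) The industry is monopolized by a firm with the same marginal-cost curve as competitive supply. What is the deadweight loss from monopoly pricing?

Competitive equilibrium: 57.375 − 8q = 31 + 8q → q* = 1.64844, p* = 44.1875.
Marginal revenue: MR = 57.375 − 16q. Set MR = MC: 57.375 − 16q = 31 + 8q → q_m = 1.09896.
Price p_m = 57.375 − 8·1.09896 = 48.58332; MC(q_m) = 31 + 8·1.09896 = 39.79168.
Competitive q* = 1.64844, so Δq = 0.54948; wedge = 48.58332 − 39.79168 = 8.79164.
Deadweight loss = ½ × 0.54948 × 8.79164 = $2.42 thousand.

$2.42 thousand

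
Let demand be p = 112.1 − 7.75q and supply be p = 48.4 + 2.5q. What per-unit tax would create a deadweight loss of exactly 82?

41

Competitive equilibrium: 112.1 − 7.75q = 48.4 + 2.5q → q* = 6.2146, p* = 63.9366.
A tax t gives Δq = t/10.25 and wedge t, so DWL = t²/20.5.
t²/20.5 = 82 → t² = 1681 → t = 41.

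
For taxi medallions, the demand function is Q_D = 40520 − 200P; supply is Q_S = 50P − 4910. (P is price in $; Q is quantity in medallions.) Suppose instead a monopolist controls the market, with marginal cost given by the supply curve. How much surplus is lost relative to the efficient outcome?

In inverse form: demand P = 202.6 − 0.005Q, supply P = 98.2 + 0.02Q.
Competitive equilibrium: 202.6 − 0.005Q = 98.2 + 0.02Q → Q* = 4176, P* = 181.72.
Marginal revenue: MR = 202.6 − 0.01Q. Set MR = MC: 202.6 − 0.01Q = 98.2 + 0.02Q → Q_m = 3480.
Price P_m = 202.6 − 0.005·3480 = 185.2; MC(Q_m) = 98.2 + 0.02·3480 = 167.8.
Competitive Q* = 4176, so ΔQ = 696; wedge = 185.2 − 167.8 = 17.4.
Welfare loss = ½ × 696 × 17.4 = $6055.20.

$6055.20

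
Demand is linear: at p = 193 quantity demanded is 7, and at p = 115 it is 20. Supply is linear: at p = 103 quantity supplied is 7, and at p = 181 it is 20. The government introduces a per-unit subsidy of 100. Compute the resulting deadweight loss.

Demand slope = (115 − 193)/(20 − 7) = −6, so p = 235 − 6q.
Supply slope = (181 − 103)/(20 − 7) = 6, so p = 61 + 6q.
Competitive equilibrium: 235 − 6q = 61 + 6q → q* = 14.5, p* = 148.
The subsidy lowers effective supply by 100: p = 6q − 39.
New quantity: 235 − 6q = 6q − 39 → q' = 22.8333.
Overproduction Δq = 22.8333 − 14.5 = 8.3333; wedge = subsidy = 100.
Deadweight loss = ½ × 8.3333 × 100 = 416.67.

416.67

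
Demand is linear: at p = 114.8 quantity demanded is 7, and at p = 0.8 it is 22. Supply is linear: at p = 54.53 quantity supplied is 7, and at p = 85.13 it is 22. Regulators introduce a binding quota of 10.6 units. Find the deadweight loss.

Demand slope = (0.8 − 114.8)/(22 − 7) = −7.6, so p = 168 − 7.6q.
Supply slope = (85.13 − 54.53)/(22 − 7) = 2.04, so p = 40.25 + 2.04q.
Competitive equilibrium: 168 − 7.6q = 40.25 + 2.04q → q* = 13.2521, p* = 67.2842.
At q = 10.6: demand price = 168 − 7.6·10.6 = 87.44; supply price = 40.25 + 2.04·10.6 = 61.874.
Δq = 13.2521 − 10.6 = 2.6521; wedge = 87.44 − 61.874 = 25.566.
DWL = ½ × 2.6521 × 25.566 = 33.90.

33.90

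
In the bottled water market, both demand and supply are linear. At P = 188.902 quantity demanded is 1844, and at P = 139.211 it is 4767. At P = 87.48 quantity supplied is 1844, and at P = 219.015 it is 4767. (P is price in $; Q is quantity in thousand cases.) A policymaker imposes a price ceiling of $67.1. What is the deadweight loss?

Demand slope = (139.211 − 188.902)/(4767 − 1844) = −0.017, so P = 220.25 − 0.017Q.
Supply slope = (219.015 − 87.48)/(4767 − 1844) = 0.045, so P = 4.5 + 0.045Q.
Competitive equilibrium: 220.25 − 0.017Q = 4.5 + 0.045Q → Q* = 3479.83871, P* = 161.09274.
At the ceiling P = 67.1, quantity supplied = (67.1 − 4.5)/0.045 = 1391.11111.
Willingness to pay at Q' = 1391.11111: 220.25 − 0.017·1391.11111 = 196.60111.
ΔQ = 3479.83871 − 1391.11111 = 2088.7276; wedge = 196.60111 − 67.1 = 129.50111.
Deadweight loss = ½ × 2088.7276 × 129.50111 = $135246.27 thousand.

$135246.27 thousand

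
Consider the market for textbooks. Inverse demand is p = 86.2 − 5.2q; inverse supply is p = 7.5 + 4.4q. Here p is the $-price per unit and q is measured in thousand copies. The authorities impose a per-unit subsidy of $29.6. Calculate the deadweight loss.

$45.63 thousand

Competitive equilibrium: 86.2 − 5.2q = 7.5 + 4.4q → q* = 8.1979, p* = 43.5708.
The subsidy lowers effective supply by 29.6: p = 4.4q − 22.1.
New quantity: 86.2 − 5.2q = 4.4q − 22.1 → q' = 11.2813.
Overproduction Δq = 11.2813 − 8.1979 = 3.0834; wedge = subsidy = 29.6.
Deadweight loss = ½ × 3.0834 × 29.6 = $45.63 thousand.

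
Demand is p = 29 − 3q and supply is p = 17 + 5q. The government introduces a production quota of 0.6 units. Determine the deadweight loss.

3.24

Competitive equilibrium: 29 − 3q = 17 + 5q → q* = 1.5, p* = 24.5.
At q = 0.6: demand price = 29 − 3·0.6 = 27.2; supply price = 17 + 5·0.6 = 20.
Δq = 1.5 − 0.6 = 0.9; wedge = 27.2 − 20 = 7.2.
Welfare loss = ½ × 0.9 × 7.2 = 3.24.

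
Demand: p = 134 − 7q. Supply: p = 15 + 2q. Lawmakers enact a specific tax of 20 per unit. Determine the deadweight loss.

22.22

Competitive equilibrium: 134 − 7q = 15 + 2q → q* = 13.2222, p* = 41.4444.
With the tax, the buyer price exceeds the seller price by 20: (134 − 7q) − (15 + 2q) = 20 → q' = 11.
Δq = 13.2222 − 11 = 2.2222; the wedge equals the tax, 20.
Welfare loss = ½ × 2.2222 × 20 = 22.22.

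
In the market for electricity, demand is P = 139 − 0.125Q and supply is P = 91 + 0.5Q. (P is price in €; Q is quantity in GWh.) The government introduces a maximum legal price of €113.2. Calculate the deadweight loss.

€328.05

Competitive equilibrium: 139 − 0.125Q = 91 + 0.5Q → Q* = 76.8, P* = 129.4.
At the ceiling P = 113.2, quantity supplied = (113.2 − 91)/0.5 = 44.4.
Willingness to pay at Q' = 44.4: 139 − 0.125·44.4 = 133.45.
ΔQ = 76.8 − 44.4 = 32.4; wedge = 133.45 − 113.2 = 20.25.
Deadweight loss = ½ × 32.4 × 20.25 = €328.05.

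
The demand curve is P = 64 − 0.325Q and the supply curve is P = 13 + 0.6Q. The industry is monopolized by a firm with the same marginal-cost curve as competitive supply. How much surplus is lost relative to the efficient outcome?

Competitive equilibrium: 64 − 0.325Q = 13 + 0.6Q → Q* = 55.1351, P* = 46.0811.
Marginal revenue: MR = 64 − 0.65Q. Set MR = MC: 64 − 0.65Q = 13 + 0.6Q → Q_m = 40.8.
Price P_m = 64 − 0.325·40.8 = 50.74; MC(Q_m) = 13 + 0.6·40.8 = 37.48.
Competitive Q* = 55.1351, so ΔQ = 14.3351; wedge = 50.74 − 37.48 = 13.26.
DWL = ½ × 14.3351 × 13.26 = 95.04.

95.04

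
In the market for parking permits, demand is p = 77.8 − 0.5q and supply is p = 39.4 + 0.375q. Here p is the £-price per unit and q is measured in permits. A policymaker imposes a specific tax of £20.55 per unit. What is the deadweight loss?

£241.32

Competitive equilibrium: 77.8 − 0.5q = 39.4 + 0.375q → q* = 43.8857, p* = 55.8571.
With the tax, the buyer price exceeds the seller price by 20.55: (77.8 − 0.5q) − (39.4 + 0.375q) = 20.55 → q' = 20.4.
Δq = 43.8857 − 20.4 = 23.4857; the wedge equals the tax, 20.55.
Welfare loss = ½ × 23.4857 × 20.55 = £241.32.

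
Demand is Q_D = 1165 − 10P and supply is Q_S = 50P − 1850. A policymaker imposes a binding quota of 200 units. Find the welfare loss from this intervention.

In inverse form: demand P = 116.5 − 0.1Q, supply P = 37 + 0.02Q.
Competitive equilibrium: 116.5 − 0.1Q = 37 + 0.02Q → Q* = 662.5, P* = 50.25.
At Q = 200: demand price = 116.5 − 0.1·200 = 96.5; supply price = 37 + 0.02·200 = 41.
ΔQ = 662.5 − 200 = 462.5; wedge = 96.5 − 41 = 55.5.
The triangle = ½ × 462.5 × 55.5 = 12834.375.

12834.375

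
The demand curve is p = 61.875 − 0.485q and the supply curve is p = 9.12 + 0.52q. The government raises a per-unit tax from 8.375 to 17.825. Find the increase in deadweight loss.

123.18

Competitive equilibrium: 61.875 − 0.485q = 9.12 + 0.52q → q* = 52.4925, p* = 36.4161.
For a per-unit tax t: Δq = t/1.005, so DWL = ½·t·(t/1.005) = t²/2.01.
At t = 8.375: DWL = 34.896. At t = 17.825: DWL = 158.075.
Increase = 158.075 − 34.896 = 123.18.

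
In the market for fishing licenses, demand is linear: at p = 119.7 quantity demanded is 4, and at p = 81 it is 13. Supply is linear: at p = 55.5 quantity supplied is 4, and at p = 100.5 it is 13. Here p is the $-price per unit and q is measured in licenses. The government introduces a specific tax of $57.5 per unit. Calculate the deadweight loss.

Demand slope = (81 − 119.7)/(13 − 4) = −4.3, so p = 136.9 − 4.3q.
Supply slope = (100.5 − 55.5)/(13 − 4) = 5, so p = 35.5 + 5q.
Competitive equilibrium: 136.9 − 4.3q = 35.5 + 5q → q* = 10.9032, p* = 90.0161.
With the tax, the buyer price exceeds the seller price by 57.5: (136.9 − 4.3q) − (35.5 + 5q) = 57.5 → q' = 4.7204.
Δq = 10.9032 − 4.7204 = 6.1828; the wedge equals the tax, 57.5.
Welfare loss = ½ × 6.1828 × 57.5 = $177.76.

$177.76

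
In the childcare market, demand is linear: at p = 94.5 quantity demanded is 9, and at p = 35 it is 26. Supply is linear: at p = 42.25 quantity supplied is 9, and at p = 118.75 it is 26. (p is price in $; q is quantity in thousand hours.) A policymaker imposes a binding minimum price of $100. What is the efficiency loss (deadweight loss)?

$262.61 thousand

Demand slope = (35 − 94.5)/(26 − 9) = −3.5, so p = 126 − 3.5q.
Supply slope = (118.75 − 42.25)/(26 − 9) = 4.5, so p = 1.75 + 4.5q.
Competitive equilibrium: 126 − 3.5q = 1.75 + 4.5q → q* = 15.5313, p* = 71.6406.
At the floor p = 100, quantity demanded = (126 − 100)/3.5 = 7.4286.
Sellers' marginal cost at q' = 7.4286: 1.75 + 4.5·7.4286 = 35.1787.
Δq = 15.5313 − 7.4286 = 8.1027; wedge = 100 − 35.1787 = 64.8213.
DWL = ½ × 8.1027 × 64.8213 = $262.61 thousand.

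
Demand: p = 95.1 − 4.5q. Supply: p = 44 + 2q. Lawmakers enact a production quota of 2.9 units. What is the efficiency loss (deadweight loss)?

Competitive equilibrium: 95.1 − 4.5q = 44 + 2q → q* = 7.8615, p* = 59.7231.
At q = 2.9: demand price = 95.1 − 4.5·2.9 = 82.05; supply price = 44 + 2·2.9 = 49.8.
Δq = 7.8615 − 2.9 = 4.9615; wedge = 82.05 − 49.8 = 32.25.
The triangle = ½ × 4.9615 × 32.25 = 80.

80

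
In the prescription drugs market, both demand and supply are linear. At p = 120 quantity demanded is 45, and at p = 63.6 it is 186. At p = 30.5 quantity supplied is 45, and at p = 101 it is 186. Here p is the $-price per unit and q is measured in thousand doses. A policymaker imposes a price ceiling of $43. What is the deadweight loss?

Demand slope = (63.6 − 120)/(186 − 45) = −0.4, so p = 138 − 0.4q.
Supply slope = (101 − 30.5)/(186 − 45) = 0.5, so p = 8 + 0.5q.
Competitive equilibrium: 138 − 0.4q = 8 + 0.5q → q* = 144.4444, p* = 80.2222.
At the ceiling p = 43, quantity supplied = (43 − 8)/0.5 = 70.
Willingness to pay at q' = 70: 138 − 0.4·70 = 110.
Δq = 144.4444 − 70 = 74.4444; wedge = 110 − 43 = 67.
Deadweight loss = ½ × 74.4444 × 67 = $2493.89 thousand.

$2493.89 thousand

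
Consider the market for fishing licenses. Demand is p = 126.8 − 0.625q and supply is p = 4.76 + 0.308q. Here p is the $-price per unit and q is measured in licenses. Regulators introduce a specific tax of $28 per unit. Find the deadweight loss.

$420.15

Competitive equilibrium: 126.8 − 0.625q = 4.76 + 0.308q → q* = 130.8039, p* = 45.0476.
With the tax, the buyer price exceeds the seller price by 28: (126.8 − 0.625q) − (4.76 + 0.308q) = 28 → q' = 100.7931.
Δq = 130.8039 − 100.7931 = 30.0108; the wedge equals the tax, 28.
Welfare loss = ½ × 30.0108 × 28 = $420.15.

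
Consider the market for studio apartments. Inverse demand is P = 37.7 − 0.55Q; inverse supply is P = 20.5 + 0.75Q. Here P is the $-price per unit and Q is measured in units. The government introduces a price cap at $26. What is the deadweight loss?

$22.61

Competitive equilibrium: 37.7 − 0.55Q = 20.5 + 0.75Q → Q* = 13.2308, P* = 30.4231.
At the ceiling P = 26, quantity supplied = (26 − 20.5)/0.75 = 7.3333.
Willingness to pay at Q' = 7.3333: 37.7 − 0.55·7.3333 = 33.6667.
ΔQ = 13.2308 − 7.3333 = 5.8975; wedge = 33.6667 − 26 = 7.6667.
The triangle = ½ × 5.8975 × 7.6667 = $22.61.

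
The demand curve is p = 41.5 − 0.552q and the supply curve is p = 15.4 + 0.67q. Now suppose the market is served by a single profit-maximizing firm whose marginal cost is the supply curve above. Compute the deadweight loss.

Competitive equilibrium: 41.5 − 0.552q = 15.4 + 0.67q → q* = 21.3584, p* = 29.7101.
Marginal revenue: MR = 41.5 − 1.104q. Set MR = MC: 41.5 − 1.104q = 15.4 + 0.67q → q_m = 14.7125.
Price p_m = 41.5 − 0.552·14.7125 = 33.3787; MC(q_m) = 15.4 + 0.67·14.7125 = 25.2574.
Competitive q* = 21.3584, so Δq = 6.6459; wedge = 33.3787 − 25.2574 = 8.1213.
DWL = ½ × 6.6459 × 8.1213 = 26.99.

26.99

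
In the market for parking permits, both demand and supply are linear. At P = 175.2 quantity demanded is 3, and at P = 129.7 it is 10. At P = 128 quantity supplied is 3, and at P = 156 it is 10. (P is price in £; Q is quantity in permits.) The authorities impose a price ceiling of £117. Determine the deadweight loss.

Demand slope = (129.7 − 175.2)/(10 − 3) = −6.5, so P = 194.7 − 6.5Q.
Supply slope = (156 − 128)/(10 − 3) = 4, so P = 116 + 4Q.
Competitive equilibrium: 194.7 − 6.5Q = 116 + 4Q → Q* = 7.4952, P* = 145.981.
At the ceiling P = 117, quantity supplied = (117 − 116)/4 = 0.25.
Willingness to pay at Q' = 0.25: 194.7 − 6.5·0.25 = 193.075.
ΔQ = 7.4952 − 0.25 = 7.2452; wedge = 193.075 − 117 = 76.075.
Deadweight loss = ½ × 7.2452 × 76.075 = £275.59.

£275.59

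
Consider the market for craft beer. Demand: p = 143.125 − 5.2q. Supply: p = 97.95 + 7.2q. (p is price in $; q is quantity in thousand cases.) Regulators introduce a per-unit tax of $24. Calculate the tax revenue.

$40.98 thousand

Competitive equilibrium: 143.125 − 5.2q = 97.95 + 7.2q → q* = 3.6431, p* = 124.1806.
With the tax, the buyer price exceeds the seller price by 24: (143.125 − 5.2q) − (97.95 + 7.2q) = 24 → q' = 1.7077.
Tax revenue = 24 × 1.7077 = $40.98 thousand.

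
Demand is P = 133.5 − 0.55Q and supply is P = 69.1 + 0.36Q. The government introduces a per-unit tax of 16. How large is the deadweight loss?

140.66

Competitive equilibrium: 133.5 − 0.55Q = 69.1 + 0.36Q → Q* = 70.7692, P* = 94.5769.
With the tax, the buyer price exceeds the seller price by 16: (133.5 − 0.55Q) − (69.1 + 0.36Q) = 16 → Q' = 53.1868.
ΔQ = 70.7692 − 53.1868 = 17.5824; the wedge equals the tax, 16.
The triangle = ½ × 17.5824 × 16 = 140.66.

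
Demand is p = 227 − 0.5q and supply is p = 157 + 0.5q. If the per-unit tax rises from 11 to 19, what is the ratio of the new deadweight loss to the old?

2.983

Competitive equilibrium: 227 − 0.5q = 157 + 0.5q → q* = 70, p* = 192.
For a per-unit tax t: Δq = t/1, so DWL = ½·t·(t/1) = t²/2.
At t = 11: DWL = 60.5. At t = 19: DWL = 180.5.
Ratio = (19/11)² = 2.983.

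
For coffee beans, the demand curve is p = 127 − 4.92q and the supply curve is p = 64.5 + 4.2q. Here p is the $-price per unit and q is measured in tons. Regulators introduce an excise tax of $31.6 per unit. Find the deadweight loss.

$54.75

Competitive equilibrium: 127 − 4.92q = 64.5 + 4.2q → q* = 6.8531, p* = 93.2829.
With the tax, the buyer price exceeds the seller price by 31.6: (127 − 4.92q) − (64.5 + 4.2q) = 31.6 → q' = 3.3882.
Δq = 6.8531 − 3.3882 = 3.4649; the wedge equals the tax, 31.6.
Deadweight loss = ½ × 3.4649 × 31.6 = $54.75.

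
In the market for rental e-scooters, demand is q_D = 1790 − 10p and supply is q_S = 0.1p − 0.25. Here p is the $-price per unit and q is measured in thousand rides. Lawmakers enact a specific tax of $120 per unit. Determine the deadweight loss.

$712.87 thousand

In inverse form: demand p = 179 − 0.1q, supply p = 2.5 + 10q.
Competitive equilibrium: 179 − 0.1q = 2.5 + 10q → q* = 17.4752, p* = 177.2525.
With the tax, the buyer price exceeds the seller price by 120: (179 − 0.1q) − (2.5 + 10q) = 120 → q' = 5.5941.
Δq = 17.4752 − 5.5941 = 11.8811; the wedge equals the tax, 120.
Welfare loss = ½ × 11.8811 × 120 = $712.87 thousand.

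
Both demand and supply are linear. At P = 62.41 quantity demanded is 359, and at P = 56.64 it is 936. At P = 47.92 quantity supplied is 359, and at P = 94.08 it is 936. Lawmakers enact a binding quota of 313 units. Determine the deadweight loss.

1928.205

Demand slope = (56.64 − 62.41)/(936 − 359) = −0.01, so P = 66 − 0.01Q.
Supply slope = (94.08 − 47.92)/(936 − 359) = 0.08, so P = 19.2 + 0.08Q.
Competitive equilibrium: 66 − 0.01Q = 19.2 + 0.08Q → Q* = 520, P* = 60.8.
At Q = 313: demand price = 66 − 0.01·313 = 62.87; supply price = 19.2 + 0.08·313 = 44.24.
ΔQ = 520 − 313 = 207; wedge = 62.87 − 44.24 = 18.63.
Deadweight loss = ½ × 207 × 18.63 = 1928.205.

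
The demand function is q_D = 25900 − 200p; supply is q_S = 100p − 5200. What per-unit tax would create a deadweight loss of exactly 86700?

51

In inverse form: demand p = 129.5 − 0.005q, supply p = 52 + 0.01q.
Competitive equilibrium: 129.5 − 0.005q = 52 + 0.01q → q* = 5166.6667, p* = 103.6667.
A tax t gives Δq = t/0.015 and wedge t, so DWL = t²/0.03.
t²/0.03 = 86700 → t² = 2601 → t = 51.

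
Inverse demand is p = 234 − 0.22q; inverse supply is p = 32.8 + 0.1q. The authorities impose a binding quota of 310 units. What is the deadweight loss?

16256.25

Competitive equilibrium: 234 − 0.22q = 32.8 + 0.1q → q* = 628.75, p* = 95.675.
At q = 310: demand price = 234 − 0.22·310 = 165.8; supply price = 32.8 + 0.1·310 = 63.8.
Δq = 628.75 − 310 = 318.75; wedge = 165.8 − 63.8 = 102.
Welfare loss = ½ × 318.75 × 102 = 16256.25.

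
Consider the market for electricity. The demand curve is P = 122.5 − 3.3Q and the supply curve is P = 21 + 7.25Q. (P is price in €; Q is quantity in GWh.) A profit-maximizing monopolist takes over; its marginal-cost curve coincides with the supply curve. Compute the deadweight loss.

Competitive equilibrium: 122.5 − 3.3Q = 21 + 7.25Q → Q* = 9.6209, P* = 90.7512.
Marginal revenue: MR = 122.5 − 6.6Q. Set MR = MC: 122.5 − 6.6Q = 21 + 7.25Q → Q_m = 7.3285.
Price P_m = 122.5 − 3.3·7.3285 = 98.316; MC(Q_m) = 21 + 7.25·7.3285 = 74.1316.
Competitive Q* = 9.6209, so ΔQ = 2.2924; wedge = 98.316 − 74.1316 = 24.1844.
Deadweight loss = ½ × 2.2924 × 24.1844 = €27.72.

€27.72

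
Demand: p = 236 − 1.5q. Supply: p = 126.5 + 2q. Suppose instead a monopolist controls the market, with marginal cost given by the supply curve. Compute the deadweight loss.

Competitive equilibrium: 236 − 1.5q = 126.5 + 2q → q* = 31.2857, p* = 189.0714.
Marginal revenue: MR = 236 − 3q. Set MR = MC: 236 − 3q = 126.5 + 2q → q_m = 21.9.
Price p_m = 236 − 1.5·21.9 = 203.15; MC(q_m) = 126.5 + 2·21.9 = 170.3.
Competitive q* = 31.2857, so Δq = 9.3857; wedge = 203.15 − 170.3 = 32.85.
DWL = ½ × 9.3857 × 32.85 = 154.16.

154.16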